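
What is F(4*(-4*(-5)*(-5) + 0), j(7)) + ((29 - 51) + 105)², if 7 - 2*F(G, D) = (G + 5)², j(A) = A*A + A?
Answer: -71120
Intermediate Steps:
j(A) = A + A² (j(A) = A² + A = A + A²)
F(G, D) = 7/2 - (5 + G)²/2 (F(G, D) = 7/2 - (G + 5)²/2 = 7/2 - (5 + G)²/2)
F(4*(-4*(-5)*(-5) + 0), j(7)) + ((29 - 51) + 105)² = (7/2 - (5 + 4*(-4*(-5)*(-5) + 0))²/2) + ((29 - 51) + 105)² = (7/2 - (5 + 4*(20*(-5) + 0))²/2) + (-22 + 105)² = (7/2 - (5 + 4*(-100 + 0))²/2) + 83² = (7/2 - (5 + 4*(-100))²/2) + 6889 = (7/2 - (5 - 400)²/2) + 6889 = (7/2 - ½*(-395)²) + 6889 = (7/2 - ½*156025) + 6889 = (7/2 - 156025/2) + 6889 = -78009 + 6889 = -71120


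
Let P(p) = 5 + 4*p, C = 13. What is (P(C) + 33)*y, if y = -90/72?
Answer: -225/2 ≈ -112.50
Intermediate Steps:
y = -5/4 (y = -90*1/72 = -5/4 ≈ -1.2500)
(P(C) + 33)*y = ((5 + 4*13) + 33)*(-5/4) = ((5 + 52) + 33)*(-5/4) = (57 + 33)*(-5/4) = 90*(-5/4) = -225/2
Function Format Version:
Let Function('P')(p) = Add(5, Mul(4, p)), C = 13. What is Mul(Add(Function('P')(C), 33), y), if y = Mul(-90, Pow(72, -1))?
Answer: Rational(-225, 2) ≈ -112.50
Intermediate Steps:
y = Rational(-5, 4) (y = Mul(-90, Rational(1, 72)) = Rational(-5, 4) ≈ -1.2500)
Mul(Add(Function('P')(C), 33), y) = Mul(Add(Add(5, Mul(4, 13)), 33), Rational(-5, 4)) = Mul(Add(Add(5, 52), 33), Rational(-5, 4)) = Mul(Add(57, 33), Rational(-5, 4)) = Mul(90, Rational(-5, 4)) = Rational(-225, 2)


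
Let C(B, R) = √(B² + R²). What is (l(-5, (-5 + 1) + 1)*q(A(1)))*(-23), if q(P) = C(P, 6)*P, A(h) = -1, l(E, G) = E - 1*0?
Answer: -115*√37 ≈ -699.52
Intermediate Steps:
l(E, G) = E (l(E, G) = E + 0 = E)
q(P) = P*√(36 + P²) (q(P) = √(P² + 6²)*P = √(P² + 36)*P = √(36 + P²)*P = P*√(36 + P²))
(l(-5, (-5 + 1) + 1)*q(A(1)))*(-23) = -(-5)*√(36 + (-1)²)*(-23) = -(-5)*√(36 + 1)*(-23) = -(-5)*√37*(-23) = (5*√37)*(-23) = -115*√37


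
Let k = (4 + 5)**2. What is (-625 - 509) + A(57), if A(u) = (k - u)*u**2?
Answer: 76842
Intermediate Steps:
k = 81 (k = 9**2 = 81)
A(u) = u**2*(81 - u) (A(u) = (81 - u)*u**2 = u**2*(81 - u))
(-625 - 509) + A(57) = (-625 - 509) + 57**2*(81 - 1*57) = -1134 + 3249*(81 - 57) = -1134 + 3249*24 = -1134 + 77976 = 76842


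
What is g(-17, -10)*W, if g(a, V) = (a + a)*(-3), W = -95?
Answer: -9690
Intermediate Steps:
g(a, V) = -6*a (g(a, V) = (2*a)*(-3) = -6*a)
g(-17, -10)*W = -6*(-17)*(-95) = 102*(-95) = -9690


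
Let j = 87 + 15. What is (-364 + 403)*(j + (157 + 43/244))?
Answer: 2466321/244 ≈ 10108.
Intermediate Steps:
j = 102
(-364 + 403)*(j + (157 + 43/244)) = (-364 + 403)*(102 + (157 + 43/244)) = 39*(102 + (157 + 43*(1/244))) = 39*(102 + (157 + 43/244)) = 39*(102 + 38351/244) = 39*(63239/244) = 2466321/244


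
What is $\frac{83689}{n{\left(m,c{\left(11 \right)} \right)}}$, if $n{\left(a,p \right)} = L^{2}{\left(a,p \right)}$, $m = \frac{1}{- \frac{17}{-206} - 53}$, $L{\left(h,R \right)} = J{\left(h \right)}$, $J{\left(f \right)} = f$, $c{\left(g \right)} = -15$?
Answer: $\frac{9944914593889}{42436} \approx 2.3435 \cdot 10^{8}$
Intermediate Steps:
$L{\left(h,R \right)} = h$
$m = - \frac{206}{10901}$ ($m = \frac{1}{\left(-17\right) \left(- \frac{1}{206}\right) - 53} = \frac{1}{\frac{17}{206} - 53} = \frac{1}{- \frac{10901}{206}} = - \frac{206}{10901} \approx -0.018897$)
$n{\left(a,p \right)} = a^{2}$
$\frac{83689}{n{\left(m,c{\left(11 \right)} \right)}} = \frac{83689}{\left(- \frac{206}{10901}\right)^{2}} = \frac{83689}{\frac{42436}{118831801}} = 83689 \cdot \frac{118831801}{42436} = \frac{9944914593889}{42436}$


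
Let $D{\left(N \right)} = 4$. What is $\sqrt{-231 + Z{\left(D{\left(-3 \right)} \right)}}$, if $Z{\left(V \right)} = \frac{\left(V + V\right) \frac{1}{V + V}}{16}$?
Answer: $\frac{i \sqrt{3695}}{4} \approx 15.197 i$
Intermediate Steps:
$Z{\left(V \right)} = \frac{1}{16}$ ($Z{\left(V \right)} = \frac{2 V}{2 V} \frac{1}{16} = 2 V \frac{1}{2 V} \frac{1}{16} = 1 \cdot \frac{1}{16} = \frac{1}{16}$)
$\sqrt{-231 + Z{\left(D{\left(-3 \right)} \right)}} = \sqrt{-231 + \frac{1}{16}} = \sqrt{- \frac{3695}{16}} = \frac{i \sqrt{3695}}{4}$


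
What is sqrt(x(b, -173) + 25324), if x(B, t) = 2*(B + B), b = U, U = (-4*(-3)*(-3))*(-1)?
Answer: 2*sqrt(6367) ≈ 159.59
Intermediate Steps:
U = 36 (U = (12*(-3))*(-1) = -36*(-1) = 36)
b = 36
x(B, t) = 4*B (x(B, t) = 2*(2*B) = 4*B)
sqrt(x(b, -173) + 25324) = sqrt(4*36 + 25324) = sqrt(144 + 25324) = sqrt(25468) = 2*sqrt(6367)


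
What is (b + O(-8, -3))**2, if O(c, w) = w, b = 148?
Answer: 21025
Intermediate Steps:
(b + O(-8, -3))**2 = (148 - 3)**2 = 145**2 = 21025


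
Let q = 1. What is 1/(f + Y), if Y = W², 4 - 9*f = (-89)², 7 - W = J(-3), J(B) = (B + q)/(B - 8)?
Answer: -363/302444 ≈ -0.0012002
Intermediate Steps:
J(B) = (1 + B)/(-8 + B) (J(B) = (B + 1)/(B - 8) = (1 + B)/(-8 + B))
W = 75/11 (W = 7 - (1 - 3)/(-8 - 3) = 7 - (-2)/(-11) = 7 - (-1)*(-2)/11 = 7 - 1*2/11 = 7 - 2/11 = 75/11 ≈ 6.8182)
f = -2639/3 (f = 4/9 - ⅑*(-89)² = 4/9 - ⅑*7921 = 4/9 - 7921/9 = -2639/3 ≈ -879.67)
Y = 5625/121 (Y = (75/11)² = 5625/121 ≈ 46.488)
1/(f + Y) = 1/(-2639/3 + 5625/121) = 1/(-302444/363) = -363/302444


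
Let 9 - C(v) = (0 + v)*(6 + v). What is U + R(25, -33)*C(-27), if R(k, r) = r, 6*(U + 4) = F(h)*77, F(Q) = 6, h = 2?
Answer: 18487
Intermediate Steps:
C(v) = 9 - v*(6 + v) (C(v) = 9 - (0 + v)*(6 + v) = 9 - v*(6 + v))
U = 73 (U = -4 + (6*77)/6 = -4 + (⅙)*462 = -4 + 77 = 73)
U + R(25, -33)*C(-27) = 73 - 33*(9 - 1*(-27)² - 6*(-27)) = 73 - 33*(9 - 1*729 + 162) = 73 - 33*(9 - 729 + 162) = 73 - 33*(-558) = 73 + 18414 = 18487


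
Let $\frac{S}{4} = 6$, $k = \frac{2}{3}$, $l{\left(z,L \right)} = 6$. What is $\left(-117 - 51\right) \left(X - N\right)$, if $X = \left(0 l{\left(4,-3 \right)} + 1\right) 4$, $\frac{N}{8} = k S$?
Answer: $20832$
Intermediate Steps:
$k = \frac{2}{3}$ ($k = 2 \cdot \frac{1}{3} = \frac{2}{3} \approx 0.66667$)
$S = 24$ ($S = 4 \cdot 6 = 24$)
$N = 128$ ($N = 8 \cdot \frac{2}{3} \cdot 24 = 8 \cdot 16 = 128$)
$X = 4$ ($X = \left(0 \cdot 6 + 1\right) 4 = \left(0 + 1\right) 4 = 1 \cdot 4 = 4$)
$\left(-117 - 51\right) \left(X - N\right) = \left(-117 - 51\right) \left(4 - 128\right) = - 168 \left(4 - 128\right) = \left(-168\right) \left(-124\right) = 20832$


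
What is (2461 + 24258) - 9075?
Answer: 17644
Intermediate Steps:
(2461 + 24258) - 9075 = 26719 - 9075 = 17644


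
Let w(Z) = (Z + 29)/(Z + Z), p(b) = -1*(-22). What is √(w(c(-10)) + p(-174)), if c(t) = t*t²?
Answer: √224855/100 ≈ 4.7419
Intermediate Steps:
c(t) = t³
p(b) = 22
w(Z) = (29 + Z)/(2*Z) (w(Z) = (29 + Z)/((2*Z)) = (29 + Z)*(1/(2*Z)) = (29 + Z)/(2*Z))
√(w(c(-10)) + p(-174)) = √((29 + (-10)³)/(2*((-10)³)) + 22) = √((½)*(29 - 1000)/(-1000) + 22) = √((½)*(-1/1000)*(-971) + 22) = √(971/2000 + 22) = √(44971/2000) = √224855/100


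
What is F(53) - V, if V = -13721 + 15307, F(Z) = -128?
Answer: -1714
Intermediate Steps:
V = 1586
F(53) - V = -128 - 1*1586 = -128 - 1586 = -1714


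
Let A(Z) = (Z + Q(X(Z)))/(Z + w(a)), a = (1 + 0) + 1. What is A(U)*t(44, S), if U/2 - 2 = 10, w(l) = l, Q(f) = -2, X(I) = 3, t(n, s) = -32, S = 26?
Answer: -352/13 ≈ -27.077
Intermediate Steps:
a = 2 (a = 1 + 1 = 2)
U = 24 (U = 4 + 2*10 = 4 + 20 = 24)
A(Z) = (-2 + Z)/(2 + Z) (A(Z) = (Z - 2)/(Z + 2) = (-2 + Z)/(2 + Z))
A(U)*t(44, S) = ((-2 + 24)/(2 + 24))*(-32) = (22/26)*(-32) = ((1/26)*22)*(-32) = (11/13)*(-32) = -352/13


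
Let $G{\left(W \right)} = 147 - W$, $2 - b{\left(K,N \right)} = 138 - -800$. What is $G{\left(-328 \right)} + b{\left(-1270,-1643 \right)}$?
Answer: $-461$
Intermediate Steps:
$b{\left(K,N \right)} = -936$ ($b{\left(K,N \right)} = 2 - \left(138 - -800\right) = 2 - \left(138 + 800\right) = 2 - 938 = -936$)
$G{\left(-328 \right)} + b{\left(-1270,-1643 \right)} = \left(147 - -328\right) - 936 = \left(147 + 328\right) - 936 = 475 - 936 = -461$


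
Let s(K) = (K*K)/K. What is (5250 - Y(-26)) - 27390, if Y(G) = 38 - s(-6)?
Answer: -22184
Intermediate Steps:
s(K) = K (s(K) = K²/K = K)
Y(G) = 44 (Y(G) = 38 - 1*(-6) = 38 + 6 = 44)
(5250 - Y(-26)) - 27390 = (5250 - 1*44) - 27390 = (5250 - 44) - 27390 = 5206 - 27390 = -22184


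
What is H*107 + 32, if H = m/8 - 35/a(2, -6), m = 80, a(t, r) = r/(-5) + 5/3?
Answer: -8789/43 ≈ -204.40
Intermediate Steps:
a(t, r) = 5/3 - r/5 (a(t, r) = r*(-1/5) + 5*(1/3) = -r/5 + 5/3 = 5/3 - r/5)
H = -95/43 (H = 80/8 - 35/(5/3 - 1/5*(-6)) = 80*(1/8) - 35/(5/3 + 6/5) = 10 - 35/43/15 = 10 - 35*15/43 = 10 - 525/43 = -95/43 ≈ -2.2093)
H*107 + 32 = -95/43*107 + 32 = -10165/43 + 32 = -8789/43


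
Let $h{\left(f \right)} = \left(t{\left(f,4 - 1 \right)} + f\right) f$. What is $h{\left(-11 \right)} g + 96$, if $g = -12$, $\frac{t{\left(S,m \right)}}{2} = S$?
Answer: $-4260$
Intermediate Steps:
$t{\left(S,m \right)} = 2 S$
$h{\left(f \right)} = 3 f^{2}$ ($h{\left(f \right)} = \left(2 f + f\right) f = 3 f f = 3 f^{2}$)
$h{\left(-11 \right)} g + 96 = 3 \left(-11\right)^{2} \left(-12\right) + 96 = 3 \cdot 121 \left(-12\right) + 96 = 363 \left(-12\right) + 96 = -4356 + 96 = -4260$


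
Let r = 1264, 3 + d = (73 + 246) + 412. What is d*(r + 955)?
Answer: 1615432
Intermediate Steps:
d = 728 (d = -3 + ((73 + 246) + 412) = -3 + (319 + 412) = -3 + 731 = 728)
d*(r + 955) = 728*(1264 + 955) = 728*2219 = 1615432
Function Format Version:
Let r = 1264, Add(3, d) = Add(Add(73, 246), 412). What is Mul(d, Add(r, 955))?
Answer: 1615432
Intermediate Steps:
d = 728 (d = Add(-3, Add(Add(73, 246), 412)) = Add(-3, Add(319, 412)) = Add(-3, 731) = 728)
Mul(d, Add(r, 955)) = Mul(728, Add(1264, 955)) = Mul(728, 2219) = 1615432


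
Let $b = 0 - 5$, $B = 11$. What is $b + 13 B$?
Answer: $138$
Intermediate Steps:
$b = -5$ ($b = 0 - 5 = -5$)
$b + 13 B = -5 + 13 \cdot 11 = -5 + 143 = 138$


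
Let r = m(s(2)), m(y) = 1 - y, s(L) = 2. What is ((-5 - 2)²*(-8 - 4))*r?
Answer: 588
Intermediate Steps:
r = -1 (r = 1 - 1*2 = 1 - 2 = -1)
((-5 - 2)²*(-8 - 4))*r = ((-5 - 2)²*(-8 - 4))*(-1) = ((-7)²*(-12))*(-1) = (49*(-12))*(-1) = -588*(-1) = 588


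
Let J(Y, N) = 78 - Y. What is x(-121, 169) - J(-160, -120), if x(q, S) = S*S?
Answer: 28323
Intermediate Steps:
x(q, S) = S**2
x(-121, 169) - J(-160, -120) = 169**2 - (78 - 1*(-160)) = 28561 - (78 + 160) = 28561 - 1*238 = 28561 - 238 = 28323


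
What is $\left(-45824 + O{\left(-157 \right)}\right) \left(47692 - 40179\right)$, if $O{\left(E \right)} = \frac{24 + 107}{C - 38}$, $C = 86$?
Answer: $- \frac{16524249973}{48} \approx -3.4425 \cdot 10^{8}$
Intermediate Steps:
$O{\left(E \right)} = \frac{131}{48}$ ($O{\left(E \right)} = \frac{24 + 107}{86 - 38} = \frac{131}{48}$)
$\left(-45824 + O{\left(-157 \right)}\right) \left(47692 - 40179\right) = \left(-45824 + \frac{131}{48}\right) \left(47692 - 40179\right) = \left(- \frac{2199421}{48}\right) 7513 = - \frac{16524249973}{48}$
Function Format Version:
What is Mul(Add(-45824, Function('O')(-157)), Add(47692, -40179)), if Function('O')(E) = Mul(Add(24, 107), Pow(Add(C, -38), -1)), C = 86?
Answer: Rational(-16524249973, 48) ≈ -3.4425e+8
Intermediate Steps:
Function('O')(E) = Rational(131, 48) (Function('O')(E) = Mul(Add(24, 107), Pow(Add(86, -38), -1)) = Mul(131, Pow(48, -1)) = Mul(131, Rational(1, 48)) = Rational(131, 48))
Mul(Add(-45824, Function('O')(-157)), Add(47692, -40179)) = Mul(Add(-45824, Rational(131, 48)), Add(47692, -40179)) = Mul(Rational(-2199421, 48), 7513) = Rational(-16524249973, 48)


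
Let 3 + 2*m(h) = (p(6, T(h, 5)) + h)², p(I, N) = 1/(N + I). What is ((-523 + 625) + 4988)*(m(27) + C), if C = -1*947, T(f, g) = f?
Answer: -3232580105/1089 ≈ -2.9684e+6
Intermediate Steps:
p(I, N) = 1/(I + N)
C = -947
m(h) = -3/2 + (h + 1/(6 + h))²/2 (m(h) = -3/2 + (1/(6 + h) + h)²/2 = -3/2 + (h + 1/(6 + h))²/2)
((-523 + 625) + 4988)*(m(27) + C) = ((-523 + 625) + 4988)*((-3/2 + (1 + 27² + 6*27)²/(2*(6 + 27)²)) - 947) = (102 + 4988)*((-3/2 + (½)*(1 + 729 + 162)²/33²) - 947) = 5090*((-3/2 + (½)*(1/1089)*892²) - 947) = 5090*((-3/2 + (½)*(1/1089)*795664) - 947) = 5090*((-3/2 + 397832/1089) - 947) = 5090*(792397/2178 - 947) = 5090*(-1270169/2178) = -3232580105/1089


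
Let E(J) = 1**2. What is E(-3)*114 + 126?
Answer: 240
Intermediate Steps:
E(J) = 1
E(-3)*114 + 126 = 1*114 + 126 = 114 + 126 = 240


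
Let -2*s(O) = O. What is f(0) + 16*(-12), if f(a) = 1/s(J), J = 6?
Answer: -577/3 ≈ -192.33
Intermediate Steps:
s(O) = -O/2
f(a) = -⅓ (f(a) = 1/(-½*6) = 1/(-3) = -⅓)
f(0) + 16*(-12) = -⅓ + 16*(-12) = -⅓ - 192 = -577/3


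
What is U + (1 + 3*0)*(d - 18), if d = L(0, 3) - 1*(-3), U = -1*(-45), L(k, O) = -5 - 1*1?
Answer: 24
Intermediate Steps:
L(k, O) = -6 (L(k, O) = -5 - 1 = -6)
U = 45
d = -3 (d = -6 - 1*(-3) = -6 + 3 = -3)
U + (1 + 3*0)*(d - 18) = 45 + (1 + 3*0)*(-3 - 18) = 45 + (1 + 0)*(-21) = 45 + 1*(-21) = 45 - 21 = 24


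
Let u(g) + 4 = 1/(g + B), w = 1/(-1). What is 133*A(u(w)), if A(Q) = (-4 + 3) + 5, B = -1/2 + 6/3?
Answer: 532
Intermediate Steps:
w = -1
B = 3/2 (B = -1*½ + 6*(⅓) = -½ + 2 = 3/2 ≈ 1.5000)
u(g) = -4 + 1/(3/2 + g) (u(g) = -4 + 1/(g + 3/2) = -4 + 1/(3/2 + g))
A(Q) = 4 (A(Q) = -1 + 5 = 4)
133*A(u(w)) = 133*4 = 532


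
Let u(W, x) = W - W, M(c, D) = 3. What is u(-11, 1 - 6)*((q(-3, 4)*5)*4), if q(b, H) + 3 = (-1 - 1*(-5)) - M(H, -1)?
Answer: 0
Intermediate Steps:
q(b, H) = -2 (q(b, H) = -3 + ((-1 - 1*(-5)) - 1*3) = -3 + ((-1 + 5) - 3) = -3 + (4 - 3) = -3 + 1 = -2)
u(W, x) = 0
u(-11, 1 - 6)*((q(-3, 4)*5)*4) = 0*(-2*5*4) = 0*(-10*4) = 0*(-40) = 0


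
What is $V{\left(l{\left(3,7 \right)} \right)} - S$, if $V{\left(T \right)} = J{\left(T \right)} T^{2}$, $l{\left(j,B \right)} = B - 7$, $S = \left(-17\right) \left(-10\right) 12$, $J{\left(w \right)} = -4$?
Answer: $-2040$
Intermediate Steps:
$S = 2040$ ($S = 170 \cdot 12 = 2040$)
$l{\left(j,B \right)} = -7 + B$
$V{\left(T \right)} = - 4 T^{2}$
$V{\left(l{\left(3,7 \right)} \right)} - S = - 4 \left(-7 + 7\right)^{2} - 2040 = - 4 \cdot 0^{2} - 2040 = \left(-4\right) 0 - 2040 = 0 - 2040 = -2040$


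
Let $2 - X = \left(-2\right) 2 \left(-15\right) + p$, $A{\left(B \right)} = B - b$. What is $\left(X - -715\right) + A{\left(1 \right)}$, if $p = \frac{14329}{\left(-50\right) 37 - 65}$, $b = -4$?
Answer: $\frac{1282059}{1915} \approx 669.48$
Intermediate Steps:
$A{\left(B \right)} = 4 + B$ ($A{\left(B \right)} = B - -4 = B + 4 = 4 + B$)
$p = - \frac{14329}{1915}$ ($p = \frac{14329}{-1850 - 65} = \frac{14329}{-1915} = 14329 \left(- \frac{1}{1915}\right) = - \frac{14329}{1915} \approx -7.4825$)
$X = - \frac{96741}{1915}$ ($X = 2 - \left(\left(-2\right) 2 \left(-15\right) - \frac{14329}{1915}\right) = 2 - \left(\left(-4\right) \left(-15\right) - \frac{14329}{1915}\right) = 2 - \left(60 - \frac{14329}{1915}\right) = 2 - \frac{100571}{1915} = - \frac{96741}{1915} \approx -50.518$)
$\left(X - -715\right) + A{\left(1 \right)} = \left(- \frac{96741}{1915} - -715\right) + \left(4 + 1\right) = \left(- \frac{96741}{1915} + 715\right) + 5 = \frac{1272484}{1915} + 5 = \frac{1282059}{1915}$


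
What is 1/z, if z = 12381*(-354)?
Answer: -1/4382874 ≈ -2.2816e-7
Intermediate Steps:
z = -4382874
1/z = 1/(-4382874) = -1/4382874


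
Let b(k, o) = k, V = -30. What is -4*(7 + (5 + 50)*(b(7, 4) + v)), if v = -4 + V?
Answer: 5912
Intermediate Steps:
v = -34 (v = -4 - 30 = -34)
-4*(7 + (5 + 50)*(b(7, 4) + v)) = -4*(7 + (5 + 50)*(7 - 34)) = -4*(7 + 55*(-27)) = -4*(7 - 1485) = -4*(-1478) = 5912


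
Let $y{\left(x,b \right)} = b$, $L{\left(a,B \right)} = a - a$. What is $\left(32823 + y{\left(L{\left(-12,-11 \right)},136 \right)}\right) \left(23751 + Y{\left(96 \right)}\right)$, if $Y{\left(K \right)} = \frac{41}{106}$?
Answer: $\frac{82979127473}{106} \approx 7.8282 \cdot 10^{8}$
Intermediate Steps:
$L{\left(a,B \right)} = 0$
$Y{\left(K \right)} = \frac{41}{106}$ ($Y{\left(K \right)} = 41 \cdot \frac{1}{106} = \frac{41}{106}$)
$\left(32823 + y{\left(L{\left(-12,-11 \right)},136 \right)}\right) \left(23751 + Y{\left(96 \right)}\right) = \left(32823 + 136\right) \left(23751 + \frac{41}{106}\right) = 32959 \cdot \frac{2517647}{106} = \frac{82979127473}{106}$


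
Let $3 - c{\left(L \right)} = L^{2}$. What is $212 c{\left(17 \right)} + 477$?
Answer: $-60155$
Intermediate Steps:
$c{\left(L \right)} = 3 - L^{2}$
$212 c{\left(17 \right)} + 477 = 212 \left(3 - 17^{2}\right) + 477 = 212 \left(3 - 289\right) + 477 = 212 \left(-286\right) + 477 = -60632 + 477 = -60155$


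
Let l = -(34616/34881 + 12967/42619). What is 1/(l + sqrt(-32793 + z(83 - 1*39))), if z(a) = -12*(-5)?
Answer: -2865559150252800309/72342328325224029006454 - 6629879266677506763*I*sqrt(3637)/72342328325224029006454 ≈ -3.9611e-5 - 0.0055269*I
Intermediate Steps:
z(a) = 60
l = -1927601231/1486593339 (l = -(34616*(1/34881) + 12967*(1/42619)) = -(34616/34881 + 12967/42619) = -1*1927601231/1486593339 = -1927601231/1486593339 ≈ -1.2967)
1/(l + sqrt(-32793 + z(83 - 1*39))) = 1/(-1927601231/1486593339 + sqrt(-32793 + 60)) = 1/(-1927601231/1486593339 + sqrt(-32733)) = 1/(-1927601231/1486593339 + 3*I*sqrt(3637))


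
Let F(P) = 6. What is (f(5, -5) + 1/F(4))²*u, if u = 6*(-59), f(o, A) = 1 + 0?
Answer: -2891/6 ≈ -481.83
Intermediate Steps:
f(o, A) = 1
u = -354
(f(5, -5) + 1/F(4))²*u = (1 + 1/6)²*(-354) = (1 + ⅙)²*(-354) = (7/6)²*(-354) = (49/36)*(-354) = -2891/6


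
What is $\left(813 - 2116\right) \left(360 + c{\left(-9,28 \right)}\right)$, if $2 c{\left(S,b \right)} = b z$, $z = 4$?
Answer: $-542048$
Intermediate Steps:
$c{\left(S,b \right)} = 2 b$ ($c{\left(S,b \right)} = \frac{b 4}{2} = \frac{4 b}{2} = 2 b$)
$\left(813 - 2116\right) \left(360 + c{\left(-9,28 \right)}\right) = \left(813 - 2116\right) \left(360 + 2 \cdot 28\right) = - 1303 \left(360 + 56\right) = \left(-1303\right) 416 = -542048$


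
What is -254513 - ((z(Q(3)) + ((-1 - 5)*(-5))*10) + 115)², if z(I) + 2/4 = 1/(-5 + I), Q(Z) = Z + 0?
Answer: -425909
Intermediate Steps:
Q(Z) = Z
z(I) = -½ + 1/(-5 + I)
-254513 - ((z(Q(3)) + ((-1 - 5)*(-5))*10) + 115)² = -254513 - (((7 - 1*3)/(2*(-5 + 3)) + ((-1 - 5)*(-5))*10) + 115)² = -254513 - (((½)*(7 - 3)/(-2) - 6*(-5)*10) + 115)² = -254513 - (((½)*(-½)*4 + 30*10) + 115)² = -254513 - ((-1 + 300) + 115)² = -254513 - (299 + 115)² = -254513 - 1*414² = -254513 - 1*171396 = -254513 - 171396 = -425909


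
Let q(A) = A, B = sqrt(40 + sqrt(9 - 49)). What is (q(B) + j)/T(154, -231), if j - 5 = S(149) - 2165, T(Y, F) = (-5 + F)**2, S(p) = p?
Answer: -2011/55696 + sqrt(40 + 2*I*sqrt(10))/55696 ≈ -0.035993 + 8.9496e-6*I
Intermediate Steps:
B = sqrt(40 + 2*I*sqrt(10)) (B = sqrt(40 + sqrt(-40)) = sqrt(40 + 2*I*sqrt(10)) ≈ 6.3442 + 0.49845*I)
j = -2011 (j = 5 + (149 - 2165) = 5 - 2016 = -2011)
(q(B) + j)/T(154, -231) = (sqrt(40 + 2*I*sqrt(10)) - 2011)/((-5 - 231)**2) = (-2011 + sqrt(40 + 2*I*sqrt(10)))/((-236)**2) = (-2011 + sqrt(40 + 2*I*sqrt(10)))/55696 = (-2011 + sqrt(40 + 2*I*sqrt(10)))*(1/55696) = -2011/55696 + sqrt(40 + 2*I*sqrt(10))/55696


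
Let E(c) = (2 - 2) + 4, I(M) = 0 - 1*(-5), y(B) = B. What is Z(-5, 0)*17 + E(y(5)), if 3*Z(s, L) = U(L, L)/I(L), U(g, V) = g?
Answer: 4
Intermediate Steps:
I(M) = 5 (I(M) = 0 + 5 = 5)
E(c) = 4 (E(c) = 0 + 4 = 4)
Z(s, L) = L/15 (Z(s, L) = (L/5)/3 = L/15)
Z(-5, 0)*17 + E(y(5)) = ((1/15)*0)*17 + 4 = 0*17 + 4 = 0 + 4 = 4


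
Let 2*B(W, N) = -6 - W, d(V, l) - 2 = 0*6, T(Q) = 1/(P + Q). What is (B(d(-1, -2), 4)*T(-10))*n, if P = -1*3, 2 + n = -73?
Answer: -300/13 ≈ -23.077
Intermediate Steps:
n = -75 (n = -2 - 73 = -75)
P = -3
T(Q) = 1/(-3 + Q)
d(V, l) = 2 (d(V, l) = 2 + 0*6 = 2 + 0 = 2)
B(W, N) = -3 - W/2 (B(W, N) = (-6 - W)/2 = -3 - W/2)
(B(d(-1, -2), 4)*T(-10))*n = ((-3 - ½*2)/(-3 - 10))*(-75) = ((-3 - 1)/(-13))*(-75) = -4*(-1/13)*(-75) = (4/13)*(-75) = -300/13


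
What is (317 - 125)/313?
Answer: 192/313 ≈ 0.61342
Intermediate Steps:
(317 - 125)/313 = 192*(1/313) = 192/313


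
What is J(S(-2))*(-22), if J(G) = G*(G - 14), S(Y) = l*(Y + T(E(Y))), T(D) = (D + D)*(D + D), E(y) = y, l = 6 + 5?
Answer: -474320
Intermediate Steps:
l = 11
T(D) = 4*D² (T(D) = (2*D)*(2*D) = 4*D²)
S(Y) = 11*Y + 44*Y² (S(Y) = 11*(Y + 4*Y²) = 11*Y + 44*Y²)
J(G) = G*(-14 + G)
J(S(-2))*(-22) = ((11*(-2)*(1 + 4*(-2)))*(-14 + 11*(-2)*(1 + 4*(-2))))*(-22) = ((11*(-2)*(1 - 8))*(-14 + 11*(-2)*(1 - 8)))*(-22) = ((11*(-2)*(-7))*(-14 + 11*(-2)*(-7)))*(-22) = (154*(-14 + 154))*(-22) = (154*140)*(-22) = 21560*(-22) = -474320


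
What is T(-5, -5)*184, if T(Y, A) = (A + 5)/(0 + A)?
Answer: 0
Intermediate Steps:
T(Y, A) = (5 + A)/A
T(-5, -5)*184 = ((5 - 5)/(-5))*184 = -⅕*0*184 = 0*184 = 0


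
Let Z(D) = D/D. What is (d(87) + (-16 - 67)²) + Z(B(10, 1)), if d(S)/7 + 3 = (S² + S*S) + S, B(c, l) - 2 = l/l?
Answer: 113444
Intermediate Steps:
B(c, l) = 3 (B(c, l) = 2 + l/l = 2 + 1 = 3)
d(S) = -21 + 7*S + 14*S² (d(S) = -21 + 7*((S² + S*S) + S) = -21 + 7*((S² + S²) + S) = -21 + 7*(2*S² + S) = -21 + 7*(S + 2*S²) = -21 + (7*S + 14*S²) = -21 + 7*S + 14*S²)
Z(D) = 1
(d(87) + (-16 - 67)²) + Z(B(10, 1)) = ((-21 + 7*87 + 14*87²) + (-16 - 67)²) + 1 = ((-21 + 609 + 14*7569) + (-83)²) + 1 = ((-21 + 609 + 105966) + 6889) + 1 = (106554 + 6889) + 1 = 113443 + 1 = 113444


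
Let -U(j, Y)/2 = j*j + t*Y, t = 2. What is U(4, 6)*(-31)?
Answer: 1736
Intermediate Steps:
U(j, Y) = -4*Y - 2*j² (U(j, Y) = -2*(j*j + 2*Y) = -2*(j² + 2*Y) = -4*Y - 2*j²)
U(4, 6)*(-31) = (-4*6 - 2*4²)*(-31) = (-24 - 2*16)*(-31) = (-24 - 32)*(-31) = -56*(-31) = 1736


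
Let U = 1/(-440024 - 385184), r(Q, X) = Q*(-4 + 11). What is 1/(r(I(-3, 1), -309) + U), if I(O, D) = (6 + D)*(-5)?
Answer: -825208/202175961 ≈ -0.0040816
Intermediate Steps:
I(O, D) = -30 - 5*D
r(Q, X) = 7*Q (r(Q, X) = Q*7 = 7*Q)
U = -1/825208 (U = 1/(-825208) = -1/825208 ≈ -1.2118e-6)
1/(r(I(-3, 1), -309) + U) = 1/(7*(-30 - 5*1) - 1/825208) = 1/(7*(-30 - 5) - 1/825208) = 1/(7*(-35) - 1/825208) = 1/(-245 - 1/825208) = 1/(-202175961/825208) = -825208/202175961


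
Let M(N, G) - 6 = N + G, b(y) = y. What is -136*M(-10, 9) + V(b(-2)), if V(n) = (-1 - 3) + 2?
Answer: -682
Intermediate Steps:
M(N, G) = 6 + G + N (M(N, G) = 6 + (N + G) = 6 + (G + N) = 6 + G + N)
V(n) = -2 (V(n) = -4 + 2 = -2)
-136*M(-10, 9) + V(b(-2)) = -136*(6 + 9 - 10) - 2 = -136*5 - 2 = -680 - 2 = -682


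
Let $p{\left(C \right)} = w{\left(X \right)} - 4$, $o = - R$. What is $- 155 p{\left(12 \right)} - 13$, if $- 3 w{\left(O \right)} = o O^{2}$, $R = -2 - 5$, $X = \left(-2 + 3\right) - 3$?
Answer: $\frac{6161}{3} \approx 2053.7$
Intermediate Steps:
$X = -2$ ($X = 1 - 3 = -2$)
$R = -7$
$o = 7$ ($o = \left(-1\right) \left(-7\right) = 7$)
$w{\left(O \right)} = - \frac{7 O^{2}}{3}$
$p{\left(C \right)} = - \frac{40}{3}$ ($p{\left(C \right)} = - \frac{7 \left(-2\right)^{2}}{3} - 4 = \left(- \frac{7}{3}\right) 4 - 4 = - \frac{28}{3} - 4 = - \frac{40}{3}$)
$- 155 p{\left(12 \right)} - 13 = \left(-155\right) \left(- \frac{40}{3}\right) - 13 = \frac{6200}{3} - 13 = \frac{6161}{3}$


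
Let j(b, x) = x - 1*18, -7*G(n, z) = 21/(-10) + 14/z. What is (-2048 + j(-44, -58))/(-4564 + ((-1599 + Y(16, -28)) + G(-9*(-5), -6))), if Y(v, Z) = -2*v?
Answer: 63720/185831 ≈ 0.34289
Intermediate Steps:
G(n, z) = 3/10 - 2/z (G(n, z) = -(21/(-10) + 14/z)/7 = -(21*(-1/10) + 14/z)/7 = -(-21/10 + 14/z)/7 = 3/10 - 2/z)
j(b, x) = -18 + x (j(b, x) = x - 18 = -18 + x)
(-2048 + j(-44, -58))/(-4564 + ((-1599 + Y(16, -28)) + G(-9*(-5), -6))) = (-2048 + (-18 - 58))/(-4564 + ((-1599 - 2*16) + (3/10 - 2/(-6)))) = (-2048 - 76)/(-4564 + ((-1599 - 32) + (3/10 - 2*(-1/6)))) = -2124/(-4564 + (-1631 + (3/10 + 1/3))) = -2124/(-4564 + (-1631 + 19/30)) = -2124/(-4564 - 48911/30) = -2124/(-185831/30) = -2124*(-30/185831) = 63720/185831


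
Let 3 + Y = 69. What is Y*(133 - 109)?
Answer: 1584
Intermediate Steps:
Y = 66 (Y = -3 + 69 = 66)
Y*(133 - 109) = 66*(133 - 109) = 66*24 = 1584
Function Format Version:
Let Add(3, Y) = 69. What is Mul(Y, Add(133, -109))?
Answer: 1584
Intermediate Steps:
Y = 66 (Y = Add(-3, 69) = 66)
Mul(Y, Add(133, -109)) = Mul(66, Add(133, -109)) = Mul(66, 24) = 1584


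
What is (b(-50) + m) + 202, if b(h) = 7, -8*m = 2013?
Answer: -341/8 ≈ -42.625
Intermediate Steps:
m = -2013/8 (m = -⅛*2013 = -2013/8 ≈ -251.63)
(b(-50) + m) + 202 = (7 - 2013/8) + 202 = -1957/8 + 202 = -341/8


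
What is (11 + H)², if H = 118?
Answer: 16641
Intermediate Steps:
(11 + H)² = (11 + 118)² = 129² = 16641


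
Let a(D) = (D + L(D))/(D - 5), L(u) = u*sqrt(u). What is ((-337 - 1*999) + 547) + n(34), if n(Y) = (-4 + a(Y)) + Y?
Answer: -21977/29 + 34*sqrt(34)/29 ≈ -750.99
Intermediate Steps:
L(u) = u**(3/2)
a(D) = (D + D**(3/2))/(-5 + D) (a(D) = (D + D**(3/2))/(D - 5) = (D + D**(3/2))/(-5 + D))
n(Y) = -4 + Y + (Y + Y**(3/2))/(-5 + Y) (n(Y) = (-4 + (Y + Y**(3/2))/(-5 + Y)) + Y = -4 + Y + (Y + Y**(3/2))/(-5 + Y))
((-337 - 1*999) + 547) + n(34) = ((-337 - 1*999) + 547) + (34 + 34**(3/2) + (-5 + 34)*(-4 + 34))/(-5 + 34) = ((-337 - 999) + 547) + (34 + 34*sqrt(34) + 29*30)/29 = (-1336 + 547) + (34 + 34*sqrt(34) + 870)/29 = -789 + (904 + 34*sqrt(34))/29 = -789 + (904/29 + 34*sqrt(34)/29) = -21977/29 + 34*sqrt(34)/29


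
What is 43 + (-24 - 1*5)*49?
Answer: -1378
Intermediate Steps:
43 + (-24 - 1*5)*49 = 43 + (-24 - 5)*49 = 43 - 29*49 = 43 - 1421 = -1378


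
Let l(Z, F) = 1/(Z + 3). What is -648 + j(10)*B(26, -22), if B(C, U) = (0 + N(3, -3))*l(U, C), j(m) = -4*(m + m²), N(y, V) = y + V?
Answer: -648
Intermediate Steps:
N(y, V) = V + y
l(Z, F) = 1/(3 + Z)
j(m) = -4*m - 4*m²
B(C, U) = 0 (B(C, U) = (0 + (-3 + 3))/(3 + U) = (0 + 0)/(3 + U) = 0/(3 + U) = 0)
-648 + j(10)*B(26, -22) = -648 - 4*10*(1 + 10)*0 = -648 - 4*10*11*0 = -648 - 440*0 = -648 + 0 = -648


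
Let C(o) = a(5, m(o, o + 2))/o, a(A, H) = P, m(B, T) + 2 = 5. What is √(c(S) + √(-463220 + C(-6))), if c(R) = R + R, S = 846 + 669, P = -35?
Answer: √(109080 + 6*I*√16675710)/6 ≈ 55.387 + 6.144*I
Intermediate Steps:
m(B, T) = 3 (m(B, T) = -2 + 5 = 3)
a(A, H) = -35
S = 1515
C(o) = -35/o
c(R) = 2*R
√(c(S) + √(-463220 + C(-6))) = √(2*1515 + √(-463220 - 35/(-6))) = √(3030 + √(-463220 - 35*(-⅙))) = √(3030 + √(-463220 + 35/6)) = √(3030 + √(-2779285/6)) = √(3030 + I*√16675710/6)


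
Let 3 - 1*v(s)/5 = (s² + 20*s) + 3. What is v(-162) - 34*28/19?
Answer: -2186332/19 ≈ -1.1507e+5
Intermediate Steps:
v(s) = -100*s - 5*s² (v(s) = 15 - 5*((s² + 20*s) + 3) = 15 - 5*(3 + s² + 20*s) = 15 + (-15 - 100*s - 5*s²) = -100*s - 5*s²)
v(-162) - 34*28/19 = -5*(-162)*(20 - 162) - 34*28/19 = -5*(-162)*(-142) - 952/19 = -115020 - 1*952/19 = -115020 - 952/19 = -2186332/19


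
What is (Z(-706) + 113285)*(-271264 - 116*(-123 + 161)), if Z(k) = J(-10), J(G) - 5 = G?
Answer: -31228124160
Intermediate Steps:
J(G) = 5 + G
Z(k) = -5 (Z(k) = 5 - 10 = -5)
(Z(-706) + 113285)*(-271264 - 116*(-123 + 161)) = (-5 + 113285)*(-271264 - 116*(-123 + 161)) = 113280*(-271264 - 116*38) = 113280*(-271264 - 4408) = 113280*(-275672) = -31228124160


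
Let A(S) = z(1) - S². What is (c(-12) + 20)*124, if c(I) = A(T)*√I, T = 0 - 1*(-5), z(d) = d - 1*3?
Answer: 2480 - 6696*I*√3 ≈ 2480.0 - 11598.0*I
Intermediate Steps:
z(d) = -3 + d (z(d) = d - 3 = -3 + d)
T = 5 (T = 0 + 5 = 5)
A(S) = -2 - S² (A(S) = (-3 + 1) - S² = -2 - S²)
c(I) = -27*√I (c(I) = (-2 - 1*5²)*√I = (-2 - 1*25)*√I = (-2 - 25)*√I = -27*√I)
(c(-12) + 20)*124 = (-54*I*√3 + 20)*124 = (20 - 54*I*√3)*124 = 2480 - 6696*I*√3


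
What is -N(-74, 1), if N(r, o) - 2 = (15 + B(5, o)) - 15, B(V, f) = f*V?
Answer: -7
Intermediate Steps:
B(V, f) = V*f
N(r, o) = 2 + 5*o (N(r, o) = 2 + ((15 + 5*o) - 15) = 2 + 5*o)
-N(-74, 1) = -(2 + 5*1) = -(2 + 5) = -1*7 = -7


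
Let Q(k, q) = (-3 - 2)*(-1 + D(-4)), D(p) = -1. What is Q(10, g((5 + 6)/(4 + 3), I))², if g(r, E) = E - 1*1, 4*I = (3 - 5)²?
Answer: 100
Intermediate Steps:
I = 1 (I = (3 - 5)²/4 = (¼)*(-2)² = (¼)*4 = 1)
g(r, E) = -1 + E (g(r, E) = E - 1 = -1 + E)
Q(k, q) = 10 (Q(k, q) = (-3 - 2)*(-1 - 1) = -5*(-2) = 10)
Q(10, g((5 + 6)/(4 + 3), I))² = 10² = 100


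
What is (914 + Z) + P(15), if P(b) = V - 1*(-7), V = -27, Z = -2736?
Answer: -1842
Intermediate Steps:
P(b) = -20 (P(b) = -27 - 1*(-7) = -27 + 7 = -20)
(914 + Z) + P(15) = (914 - 2736) - 20 = -1822 - 20 = -1842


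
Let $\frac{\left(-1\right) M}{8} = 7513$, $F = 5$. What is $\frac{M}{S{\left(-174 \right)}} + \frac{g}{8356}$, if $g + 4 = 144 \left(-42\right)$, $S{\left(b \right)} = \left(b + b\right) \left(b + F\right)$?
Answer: $- \frac{53634953}{30714567} \approx -1.7462$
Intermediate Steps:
$M = -60104$ ($M = \left(-8\right) 7513 = -60104$)
$S{\left(b \right)} = 2 b \left(5 + b\right)$ ($S{\left(b \right)} = \left(b + b\right) \left(b + 5\right) = 2 b \left(5 + b\right)$)
$g = -6052$ ($g = -4 + 144 \left(-42\right) = -4 - 6048 = -6052$)
$\frac{M}{S{\left(-174 \right)}} + \frac{g}{8356} = - \frac{60104}{2 \left(-174\right) \left(5 - 174\right)} - \frac{6052}{8356} = - \frac{60104}{2 \left(-174\right) \left(-169\right)} - \frac{1513}{2089} = - \frac{60104}{58812} - \frac{1513}{2089} = \left(-60104\right) \frac{1}{58812} - \frac{1513}{2089} = - \frac{15026}{14703} - \frac{1513}{2089} = - \frac{53634953}{30714567}$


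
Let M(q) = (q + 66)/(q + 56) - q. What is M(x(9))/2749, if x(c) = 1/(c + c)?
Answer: 20393/49927338 ≈ 0.00040845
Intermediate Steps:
x(c) = 1/(2*c)
M(q) = -q + (66 + q)/(56 + q) (M(q) = (66 + q)/(56 + q) - q = -q + (66 + q)/(56 + q))
M(x(9))/2749 = ((66 - ((½)/9)² - 55/(2*9))/(56 + (½)/9))/2749 = ((66 - ((½)*(⅑))² - 55/(2*9))/(56 + (½)*(⅑)))*(1/2749) = ((66 - (1/18)² - 55*1/18)/(56 + 1/18))*(1/2749) = ((66 - 1*1/324 - 55/18)/(1009/18))*(1/2749) = (18*(66 - 1/324 - 55/18)/1009)*(1/2749) = ((18/1009)*(20393/324))*(1/2749) = (20393/18162)*(1/2749) = 20393/49927338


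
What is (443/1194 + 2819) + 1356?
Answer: 4985393/1194 ≈ 4175.4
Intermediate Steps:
(443/1194 + 2819) + 1356 = 3366329/1194 + 1356 = 4985393/1194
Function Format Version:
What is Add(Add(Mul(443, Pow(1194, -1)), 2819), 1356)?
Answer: Rational(4985393, 1194) ≈ 4175.4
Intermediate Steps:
Add(Add(Mul(443, Pow(1194, -1)), 2819), 1356) = Add(Add(Mul(443, Rational(1, 1194)), 2819), 1356) = Add(Add(Rational(443, 1194), 2819), 1356) = Add(Rational(3366329, 1194), 1356) = Rational(4985393, 1194)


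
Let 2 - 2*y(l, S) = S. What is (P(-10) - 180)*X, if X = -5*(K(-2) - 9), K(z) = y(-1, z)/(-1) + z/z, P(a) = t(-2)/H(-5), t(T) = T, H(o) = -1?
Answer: -8900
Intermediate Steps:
y(l, S) = 1 - S/2
P(a) = 2 (P(a) = -2/(-1) = -2*(-1) = 2)
K(z) = z/2 (K(z) = (1 - z/2)/(-1) + z/z = (1 - z/2)*(-1) + 1 = (-1 + z/2) + 1 = z/2)
X = 50 (X = -5*((1/2)*(-2) - 9) = -5*(-1 - 9) = -5*(-10) = 50)
(P(-10) - 180)*X = (2 - 180)*50 = -178*50 = -8900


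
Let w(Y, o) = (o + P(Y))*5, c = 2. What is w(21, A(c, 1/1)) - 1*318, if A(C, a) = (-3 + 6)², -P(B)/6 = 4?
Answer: -393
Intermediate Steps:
P(B) = -24 (P(B) = -6*4 = -24)
A(C, a) = 9 (A(C, a) = 3² = 9)
w(Y, o) = -120 + 5*o (w(Y, o) = (o - 24)*5 = (-24 + o)*5 = -120 + 5*o)
w(21, A(c, 1/1)) - 1*318 = (-120 + 5*9) - 1*318 = (-120 + 45) - 318 = -75 - 318 = -393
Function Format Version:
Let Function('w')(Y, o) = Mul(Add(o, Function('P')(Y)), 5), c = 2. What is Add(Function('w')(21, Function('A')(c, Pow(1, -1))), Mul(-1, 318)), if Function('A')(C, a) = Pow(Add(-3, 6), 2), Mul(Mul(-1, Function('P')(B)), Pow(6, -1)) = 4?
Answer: -393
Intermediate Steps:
Function('P')(B) = -24 (Function('P')(B) = Mul(-6, 4) = -24)
Function('A')(C, a) = 9 (Function('A')(C, a) = Pow(3, 2) = 9)
Function('w')(Y, o) = Add(-120, Mul(5, o)) (Function('w')(Y, o) = Mul(Add(o, -24), 5) = Mul(Add(-24, o), 5) = Add(-120, Mul(5, o)))
Add(Function('w')(21, Function('A')(c, Pow(1, -1))), Mul(-1, 318)) = Add(Add(-120, Mul(5, 9)), Mul(-1, 318)) = Add(Add(-120, 45), -318) = Add(-75, -318) = -393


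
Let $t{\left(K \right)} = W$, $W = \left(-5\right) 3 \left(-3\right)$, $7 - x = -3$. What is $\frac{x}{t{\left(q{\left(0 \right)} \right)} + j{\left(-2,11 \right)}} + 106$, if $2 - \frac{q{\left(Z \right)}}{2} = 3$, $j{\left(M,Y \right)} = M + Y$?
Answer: $\frac{2867}{27} \approx 106.19$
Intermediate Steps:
$x = 10$ ($x = 7 - -3 = 7 + 3 = 10$)
$q{\left(Z \right)} = -2$ ($q{\left(Z \right)} = 4 - 6 = -2$)
$W = 45$ ($W = \left(-15\right) \left(-3\right) = 45$)
$t{\left(K \right)} = 45$
$\frac{x}{t{\left(q{\left(0 \right)} \right)} + j{\left(-2,11 \right)}} + 106 = \frac{1}{45 + \left(-2 + 11\right)} 10 + 106 = \frac{1}{45 + 9} \cdot 10 + 106 = \frac{1}{54} \cdot 10 + 106 = \frac{5}{27} + 106 = \frac{2867}{27}$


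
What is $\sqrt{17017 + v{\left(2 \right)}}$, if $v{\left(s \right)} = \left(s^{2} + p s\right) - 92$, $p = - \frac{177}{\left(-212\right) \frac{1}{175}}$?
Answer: $\frac{\sqrt{193497594}}{106} \approx 131.23$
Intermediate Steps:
$p = \frac{30975}{212}$ ($p = - \frac{177}{\left(-212\right) \frac{1}{175}} = - \frac{177}{- \frac{212}{175}} = \left(-177\right) \left(- \frac{175}{212}\right) = \frac{30975}{212} \approx 146.11$)
$v{\left(s \right)} = -92 + s^{2} + \frac{30975 s}{212}$ ($v{\left(s \right)} = \left(s^{2} + \frac{30975 s}{212}\right) - 92 = -92 + s^{2} + \frac{30975 s}{212}$)
$\sqrt{17017 + v{\left(2 \right)}} = \sqrt{17017 + \left(-92 + 2^{2} + \frac{30975}{212} \cdot 2\right)} = \sqrt{17017 + \left(-92 + 4 + \frac{30975}{106}\right)} = \sqrt{17017 + \frac{21647}{106}} = \sqrt{\frac{1825449}{106}} = \frac{\sqrt{193497594}}{106}$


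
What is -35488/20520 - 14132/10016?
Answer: -20169889/6422760 ≈ -3.1404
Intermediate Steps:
-35488/20520 - 14132/10016 = -35488*1/20520 - 14132*1/10016 = -4436/2565 - 3533/2504 = -20169889/6422760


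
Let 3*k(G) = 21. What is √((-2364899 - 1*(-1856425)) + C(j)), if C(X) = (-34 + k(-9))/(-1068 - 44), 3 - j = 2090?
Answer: I*√157187610958/556 ≈ 713.07*I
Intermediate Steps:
k(G) = 7 (k(G) = (⅓)*21 = 7)
j = -2087 (j = 3 - 1*2090 = 3 - 2090 = -2087)
C(X) = 27/1112 (C(X) = (-34 + 7)/(-1068 - 44) = -27/(-1112) = -27*(-1/1112) = 27/1112)
√((-2364899 - 1*(-1856425)) + C(j)) = √((-2364899 - 1*(-1856425)) + 27/1112) = √((-2364899 + 1856425) + 27/1112) = √(-508474 + 27/1112) = √(-565423061/1112) = I*√157187610958/556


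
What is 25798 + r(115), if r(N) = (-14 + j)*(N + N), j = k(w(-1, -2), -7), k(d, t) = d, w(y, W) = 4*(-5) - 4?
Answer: 17058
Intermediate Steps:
w(y, W) = -24 (w(y, W) = -20 - 4 = -24)
j = -24
r(N) = -76*N (r(N) = (-14 - 24)*(N + N) = -76*N)
25798 + r(115) = 25798 - 76*115 = 25798 - 8740 = 17058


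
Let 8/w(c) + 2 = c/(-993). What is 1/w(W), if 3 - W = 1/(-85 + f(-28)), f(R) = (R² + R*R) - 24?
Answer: -1450975/5795148 ≈ -0.25038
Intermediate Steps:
f(R) = -24 + 2*R² (f(R) = (R² + R²) - 24 = 2*R² - 24 = -24 + 2*R²)
W = 4376/1459 (W = 3 - 1/(-85 + (-24 + 2*(-28)²)) = 3 - 1/(-85 + (-24 + 2*784)) = 3 - 1/(-85 + (-24 + 1568)) = 3 - 1/(-85 + 1544) = 3 - 1/1459 = 4376/1459 ≈ 2.9993)
w(c) = 8/(-2 - c/993) (w(c) = 8/(-2 + c/(-993)) = 8/(-2 + c*(-1/993)) = 8/(-2 - c/993))
1/w(W) = 1/(-7944/(1986 + 4376/1459)) = 1/(-7944/2901950/1459) = 1/(-7944*1459/2901950) = 1/(-5795148/1450975) = -1450975/5795148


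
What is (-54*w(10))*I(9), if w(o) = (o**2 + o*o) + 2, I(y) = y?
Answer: -98172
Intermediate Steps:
w(o) = 2 + 2*o**2 (w(o) = (o**2 + o**2) + 2 = 2*o**2 + 2 = 2 + 2*o**2)
(-54*w(10))*I(9) = -54*(2 + 2*10**2)*9 = -54*(2 + 2*100)*9 = -54*(2 + 200)*9 = -54*202*9 = -10908*9 = -98172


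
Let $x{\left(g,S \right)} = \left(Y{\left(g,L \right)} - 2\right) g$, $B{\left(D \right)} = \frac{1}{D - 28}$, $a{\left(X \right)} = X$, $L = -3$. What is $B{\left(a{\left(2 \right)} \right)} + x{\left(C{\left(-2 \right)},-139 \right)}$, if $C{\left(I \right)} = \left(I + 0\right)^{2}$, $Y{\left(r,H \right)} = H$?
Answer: $- \frac{521}{26} \approx -20.038$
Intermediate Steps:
$C{\left(I \right)} = I^{2}$
$B{\left(D \right)} = \frac{1}{-28 + D}$
$x{\left(g,S \right)} = - 5 g$ ($x{\left(g,S \right)} = \left(-3 - 2\right) g = - 5 g$)
$B{\left(a{\left(2 \right)} \right)} + x{\left(C{\left(-2 \right)},-139 \right)} = \frac{1}{-28 + 2} - 5 \left(-2\right)^{2} = \frac{1}{-26} - 20 = - \frac{1}{26} - 20 = - \frac{521}{26}$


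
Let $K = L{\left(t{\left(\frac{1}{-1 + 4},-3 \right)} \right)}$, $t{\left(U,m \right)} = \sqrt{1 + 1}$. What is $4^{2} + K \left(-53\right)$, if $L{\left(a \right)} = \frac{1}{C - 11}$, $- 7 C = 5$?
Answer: $\frac{1683}{82} \approx 20.524$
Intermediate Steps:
$C = - \frac{5}{7}$ ($C = \left(- \frac{1}{7}\right) 5 = - \frac{5}{7} \approx -0.71429$)
$t{\left(U,m \right)} = \sqrt{2}$
$L{\left(a \right)} = - \frac{7}{82}$ ($L{\left(a \right)} = \frac{1}{- \frac{5}{7} - 11} = \frac{1}{- \frac{82}{7}} = - \frac{7}{82}$)
$K = - \frac{7}{82} \approx -0.085366$
$4^{2} + K \left(-53\right) = 4^{2} - - \frac{371}{82} = 16 + \frac{371}{82} = \frac{1683}{82}$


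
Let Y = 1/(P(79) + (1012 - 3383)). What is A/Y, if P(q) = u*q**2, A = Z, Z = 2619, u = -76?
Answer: -1248443253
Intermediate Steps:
A = 2619
P(q) = -76*q**2
Y = -1/476687 (Y = 1/(-76*79**2 + (1012 - 3383)) = 1/(-76*6241 - 2371) = 1/(-474316 - 2371) = 1/(-476687) = -1/476687 ≈ -2.0978e-6)
A/Y = 2619/(-1/476687) = 2619*(-476687) = -1248443253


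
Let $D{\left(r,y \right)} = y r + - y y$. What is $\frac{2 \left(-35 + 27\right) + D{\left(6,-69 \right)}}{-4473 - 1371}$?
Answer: $\frac{5191}{5844} \approx 0.88826$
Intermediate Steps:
$D{\left(r,y \right)} = - y^{2} + r y$ ($D{\left(r,y \right)} = r y - y^{2} = - y^{2} + r y$)
$\frac{2 \left(-35 + 27\right) + D{\left(6,-69 \right)}}{-4473 - 1371} = \frac{2 \left(-35 + 27\right) - 69 \left(6 - -69\right)}{-4473 - 1371} = \frac{2 \left(-8\right) - 69 \left(6 + 69\right)}{-5844} = \left(-16 - 5175\right) \left(- \frac{1}{5844}\right) = \left(-5191\right) \left(- \frac{1}{5844}\right) = \frac{5191}{5844}$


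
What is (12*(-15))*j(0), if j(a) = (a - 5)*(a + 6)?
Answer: 5400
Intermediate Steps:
j(a) = (-5 + a)*(6 + a)
(12*(-15))*j(0) = (12*(-15))*(-30 + 0 + 0²) = -180*(-30 + 0 + 0) = -180*(-30) = 5400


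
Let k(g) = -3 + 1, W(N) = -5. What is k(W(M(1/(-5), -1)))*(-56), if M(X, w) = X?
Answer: 112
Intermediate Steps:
k(g) = -2
k(W(M(1/(-5), -1)))*(-56) = -2*(-56) = 112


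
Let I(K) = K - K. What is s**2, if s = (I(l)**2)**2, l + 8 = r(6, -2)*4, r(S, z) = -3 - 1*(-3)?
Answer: 0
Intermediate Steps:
r(S, z) = 0 (r(S, z) = -3 + 3 = 0)
l = -8 (l = -8 + 0*4 = -8 + 0 = -8)
I(K) = 0
s = 0 (s = (0**2)**2 = 0**2 = 0)
s**2 = 0**2 = 0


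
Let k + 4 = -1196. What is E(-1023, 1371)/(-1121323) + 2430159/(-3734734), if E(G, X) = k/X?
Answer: -1245320389529549/1913844311818474 ≈ -0.65069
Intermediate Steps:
k = -1200 (k = -4 - 1196 = -1200)
E(G, X) = -1200/X
E(-1023, 1371)/(-1121323) + 2430159/(-3734734) = -1200/1371/(-1121323) + 2430159/(-3734734) = -1200*1/1371*(-1/1121323) + 2430159*(-1/3734734) = -400/457*(-1/1121323) - 2430159/3734734 = 400/512444611 - 2430159/3734734 = -1245320389529549/1913844311818474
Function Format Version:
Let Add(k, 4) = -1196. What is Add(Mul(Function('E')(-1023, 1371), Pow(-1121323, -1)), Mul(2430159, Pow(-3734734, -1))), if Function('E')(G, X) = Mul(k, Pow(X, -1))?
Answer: Rational(-1245320389529549, 1913844311818474) ≈ -0.65069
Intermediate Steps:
k = -1200 (k = Add(-4, -1196) = -1200)
Function('E')(G, X) = Mul(-1200, Pow(X, -1))
Add(Mul(Function('E')(-1023, 1371), Pow(-1121323, -1)), Mul(2430159, Pow(-3734734, -1))) = Add(Mul(Mul(-1200, Pow(1371, -1)), Pow(-1121323, -1)), Mul(2430159, Pow(-3734734, -1))) = Add(Mul(Mul(-1200, Rational(1, 1371)), Rational(-1, 1121323)), Mul(2430159, Rational(-1, 3734734))) = Add(Mul(Rational(-400, 457), Rational(-1, 1121323)), Rational(-2430159, 3734734)) = Add(Rational(400, 512444611), Rational(-2430159, 3734734)) = Rational(-1245320389529549, 1913844311818474)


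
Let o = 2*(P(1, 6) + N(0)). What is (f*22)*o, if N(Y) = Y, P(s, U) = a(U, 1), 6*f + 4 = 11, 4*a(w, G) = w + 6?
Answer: 154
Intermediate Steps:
a(w, G) = 3/2 + w/4 (a(w, G) = (w + 6)/4 = (6 + w)/4 = 3/2 + w/4)
f = 7/6 (f = -⅔ + (⅙)*11 = -⅔ + 11/6 = 7/6 ≈ 1.1667)
P(s, U) = 3/2 + U/4
o = 6 (o = 2*((3/2 + (¼)*6) + 0) = 2*((3/2 + 3/2) + 0) = 2*(3 + 0) = 2*3 = 6)
(f*22)*o = ((7/6)*22)*6 = (77/3)*6 = 154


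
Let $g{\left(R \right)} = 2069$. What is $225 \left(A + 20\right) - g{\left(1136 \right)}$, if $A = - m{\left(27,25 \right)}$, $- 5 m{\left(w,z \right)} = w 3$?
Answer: $6076$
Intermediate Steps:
$m{\left(w,z \right)} = - \frac{3 w}{5}$ ($m{\left(w,z \right)} = - \frac{w 3}{5} = - \frac{3 w}{5}$)
$A = \frac{81}{5}$ ($A = - \frac{\left(-3\right) 27}{5} = \left(-1\right) \left(- \frac{81}{5}\right) = \frac{81}{5} \approx 16.2$)
$225 \left(A + 20\right) - g{\left(1136 \right)} = 225 \left(\frac{81}{5} + 20\right) - 2069 = 225 \cdot \frac{181}{5} - 2069 = 8145 - 2069 = 6076$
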